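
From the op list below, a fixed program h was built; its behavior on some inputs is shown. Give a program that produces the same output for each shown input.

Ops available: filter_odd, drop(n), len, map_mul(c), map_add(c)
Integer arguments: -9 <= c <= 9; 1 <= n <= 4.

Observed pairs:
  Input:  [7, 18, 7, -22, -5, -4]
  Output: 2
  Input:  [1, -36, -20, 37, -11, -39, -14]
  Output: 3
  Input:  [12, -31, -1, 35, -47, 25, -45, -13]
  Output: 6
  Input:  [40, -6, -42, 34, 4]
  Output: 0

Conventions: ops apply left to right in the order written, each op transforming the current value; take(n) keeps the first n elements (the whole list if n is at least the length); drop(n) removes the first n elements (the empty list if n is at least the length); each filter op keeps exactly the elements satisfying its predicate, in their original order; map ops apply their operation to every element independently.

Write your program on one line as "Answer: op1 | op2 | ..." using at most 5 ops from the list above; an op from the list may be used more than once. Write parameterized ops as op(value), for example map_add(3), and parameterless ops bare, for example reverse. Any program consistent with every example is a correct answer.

filter_odd | drop(1) | map_mul(8) | map_add(6) | len

Check, running the answer program on each example:
  [7, 18, 7, -22, -5, -4] -> [7, 7, -5] -> [7, -5] -> [56, -40] -> [62, -34] -> 2
  [1, -36, -20, 37, -11, -39, -14] -> [1, 37, -11, -39] -> [37, -11, -39] -> [296, -88, -312] -> [302, -82, -306] -> 3
  [12, -31, -1, 35, -47, 25, -45, -13] -> [-31, -1, 35, -47, 25, -45, -13] -> [-1, 35, -47, 25, -45, -13] -> [-8, 280, -376, 200, -360, -104] -> [-2, 286, -370, 206, -354, -98] -> 6
  [40, -6, -42, 34, 4] -> [] -> [] -> [] -> [] -> 0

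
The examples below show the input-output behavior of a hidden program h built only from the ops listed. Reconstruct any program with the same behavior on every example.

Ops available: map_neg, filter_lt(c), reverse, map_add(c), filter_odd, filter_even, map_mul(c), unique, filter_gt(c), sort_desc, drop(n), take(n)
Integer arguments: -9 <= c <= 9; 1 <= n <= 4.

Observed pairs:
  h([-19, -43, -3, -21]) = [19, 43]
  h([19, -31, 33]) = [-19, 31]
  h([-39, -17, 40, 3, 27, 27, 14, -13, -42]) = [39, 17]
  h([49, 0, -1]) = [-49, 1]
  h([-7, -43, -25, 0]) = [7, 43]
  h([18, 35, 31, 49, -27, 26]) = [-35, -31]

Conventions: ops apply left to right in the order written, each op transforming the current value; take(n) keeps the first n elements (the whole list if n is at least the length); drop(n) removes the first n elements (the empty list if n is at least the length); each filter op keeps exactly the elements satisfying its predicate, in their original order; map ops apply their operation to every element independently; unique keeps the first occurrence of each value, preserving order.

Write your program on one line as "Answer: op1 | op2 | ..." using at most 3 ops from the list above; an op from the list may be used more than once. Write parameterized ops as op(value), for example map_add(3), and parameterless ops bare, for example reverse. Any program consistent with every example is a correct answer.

filter_odd | map_neg | take(2)

Check, running the answer program on each example:
  [-19, -43, -3, -21] -> [-19, -43, -3, -21] -> [19, 43, 3, 21] -> [19, 43]
  [19, -31, 33] -> [19, -31, 33] -> [-19, 31, -33] -> [-19, 31]
  [-39, -17, 40, 3, 27, 27, 14, -13, -42] -> [-39, -17, 3, 27, 27, -13] -> [39, 17, -3, -27, -27, 13] -> [39, 17]
  [49, 0, -1] -> [49, -1] -> [-49, 1] -> [-49, 1]
  [-7, -43, -25, 0] -> [-7, -43, -25] -> [7, 43, 25] -> [7, 43]
  [18, 35, 31, 49, -27, 26] -> [35, 31, 49, -27] -> [-35, -31, -49, 27] -> [-35, -31]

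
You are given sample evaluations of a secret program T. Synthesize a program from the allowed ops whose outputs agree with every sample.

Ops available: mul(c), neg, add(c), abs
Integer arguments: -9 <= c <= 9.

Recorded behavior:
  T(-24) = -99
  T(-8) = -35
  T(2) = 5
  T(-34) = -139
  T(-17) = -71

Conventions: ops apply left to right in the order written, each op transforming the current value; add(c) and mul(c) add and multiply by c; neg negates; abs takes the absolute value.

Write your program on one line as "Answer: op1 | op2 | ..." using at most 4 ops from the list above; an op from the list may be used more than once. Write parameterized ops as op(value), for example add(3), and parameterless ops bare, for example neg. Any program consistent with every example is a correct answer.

mul(-4) | neg | add(-3)

Check, running the answer program on each example:
  -24 -> 96 -> -96 -> -99
  -8 -> 32 -> -32 -> -35
  2 -> -8 -> 8 -> 5
  -34 -> 136 -> -136 -> -139
  -17 -> 68 -> -68 -> -71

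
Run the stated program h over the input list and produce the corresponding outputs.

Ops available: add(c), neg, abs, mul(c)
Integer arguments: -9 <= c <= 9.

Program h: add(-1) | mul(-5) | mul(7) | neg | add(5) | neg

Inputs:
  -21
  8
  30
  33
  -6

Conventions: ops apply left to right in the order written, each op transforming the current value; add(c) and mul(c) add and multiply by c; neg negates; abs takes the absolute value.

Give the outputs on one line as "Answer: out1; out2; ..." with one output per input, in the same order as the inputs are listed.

765; -250; -1020; -1125; 240

Execution, op by op:
  -21 -> -22 -> 110 -> 770 -> -770 -> -765 -> 765
  8 -> 7 -> -35 -> -245 -> 245 -> 250 -> -250
  30 -> 29 -> -145 -> -1015 -> 1015 -> 1020 -> -1020
  33 -> 32 -> -160 -> -1120 -> 1120 -> 1125 -> -1125
  -6 -> -7 -> 35 -> 245 -> -245 -> -240 -> 240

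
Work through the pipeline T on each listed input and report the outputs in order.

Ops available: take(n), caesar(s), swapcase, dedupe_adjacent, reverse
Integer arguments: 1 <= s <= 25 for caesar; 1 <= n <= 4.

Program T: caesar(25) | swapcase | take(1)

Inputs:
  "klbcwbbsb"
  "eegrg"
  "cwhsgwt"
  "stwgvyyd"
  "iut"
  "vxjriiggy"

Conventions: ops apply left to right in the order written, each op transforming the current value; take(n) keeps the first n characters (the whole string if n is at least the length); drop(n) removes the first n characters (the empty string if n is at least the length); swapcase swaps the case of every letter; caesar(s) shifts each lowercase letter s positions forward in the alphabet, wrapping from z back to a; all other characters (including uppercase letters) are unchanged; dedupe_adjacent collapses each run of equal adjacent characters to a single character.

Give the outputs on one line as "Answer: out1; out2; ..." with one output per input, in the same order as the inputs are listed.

Execution, op by op:
  "klbcwbbsb" -> "jkabvaara" -> "JKABVAARA" -> "J"
  "eegrg" -> "ddfqf" -> "DDFQF" -> "D"
  "cwhsgwt" -> "bvgrfvs" -> "BVGRFVS" -> "B"
  "stwgvyyd" -> "rsvfuxxc" -> "RSVFUXXC" -> "R"
  "iut" -> "hts" -> "HTS" -> "H"
  "vxjriiggy" -> "uwiqhhffx" -> "UWIQHHFFX" -> "U"

"J"; "D"; "B"; "R"; "H"; "U"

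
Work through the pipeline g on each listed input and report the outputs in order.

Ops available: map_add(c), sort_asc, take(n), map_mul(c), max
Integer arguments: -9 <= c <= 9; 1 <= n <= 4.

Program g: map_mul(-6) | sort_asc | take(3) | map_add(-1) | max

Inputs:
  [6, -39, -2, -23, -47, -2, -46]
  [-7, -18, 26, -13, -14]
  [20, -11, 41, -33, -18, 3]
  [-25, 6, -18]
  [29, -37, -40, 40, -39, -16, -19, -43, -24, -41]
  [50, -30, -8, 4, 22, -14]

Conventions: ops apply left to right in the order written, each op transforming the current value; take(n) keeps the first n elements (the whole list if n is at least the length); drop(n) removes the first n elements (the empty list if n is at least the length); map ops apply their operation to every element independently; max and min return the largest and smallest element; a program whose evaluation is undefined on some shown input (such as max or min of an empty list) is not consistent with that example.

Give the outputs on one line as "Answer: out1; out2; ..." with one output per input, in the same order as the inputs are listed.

11; 77; -19; 149; 95; -25

Execution, op by op:
  [6, -39, -2, -23, -47, -2, -46] -> [-36, 234, 12, 138, 282, 12, 276] -> [-36, 12, 12, 138, 234, 276, 282] -> [-36, 12, 12] -> [-37, 11, 11] -> 11
  [-7, -18, 26, -13, -14] -> [42, 108, -156, 78, 84] -> [-156, 42, 78, 84, 108] -> [-156, 42, 78] -> [-157, 41, 77] -> 77
  [20, -11, 41, -33, -18, 3] -> [-120, 66, -246, 198, 108, -18] -> [-246, -120, -18, 66, 108, 198] -> [-246, -120, -18] -> [-247, -121, -19] -> -19
  [-25, 6, -18] -> [150, -36, 108] -> [-36, 108, 150] -> [-36, 108, 150] -> [-37, 107, 149] -> 149
  [29, -37, -40, 40, -39, -16, -19, -43, -24, -41] -> [-174, 222, 240, -240, 234, 96, 114, 258, 144, 246] -> [-240, -174, 96, 114, 144, 222, 234, 240, 246, 258] -> [-240, -174, 96] -> [-241, -175, 95] -> 95
  [50, -30, -8, 4, 22, -14] -> [-300, 180, 48, -24, -132, 84] -> [-300, -132, -24, 48, 84, 180] -> [-300, -132, -24] -> [-301, -133, -25] -> -25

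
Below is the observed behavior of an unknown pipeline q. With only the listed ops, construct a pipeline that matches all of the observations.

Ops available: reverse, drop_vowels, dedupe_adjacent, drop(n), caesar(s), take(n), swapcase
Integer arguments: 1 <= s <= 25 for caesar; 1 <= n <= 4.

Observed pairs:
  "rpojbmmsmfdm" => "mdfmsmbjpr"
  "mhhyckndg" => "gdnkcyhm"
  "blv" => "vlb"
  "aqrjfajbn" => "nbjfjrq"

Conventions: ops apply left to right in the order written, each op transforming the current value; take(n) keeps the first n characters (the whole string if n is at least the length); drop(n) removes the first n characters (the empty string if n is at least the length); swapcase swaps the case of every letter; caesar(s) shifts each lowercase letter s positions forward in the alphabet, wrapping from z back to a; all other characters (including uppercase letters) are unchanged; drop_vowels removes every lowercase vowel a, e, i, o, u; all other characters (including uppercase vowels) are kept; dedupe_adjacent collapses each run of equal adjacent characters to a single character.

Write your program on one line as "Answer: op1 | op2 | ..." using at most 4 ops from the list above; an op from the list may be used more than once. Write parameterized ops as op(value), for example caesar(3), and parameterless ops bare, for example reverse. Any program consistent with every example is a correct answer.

dedupe_adjacent | drop_vowels | reverse

Check, running the answer program on each example:
  "rpojbmmsmfdm" -> "rpojbmsmfdm" -> "rpjbmsmfdm" -> "mdfmsmbjpr"
  "mhhyckndg" -> "mhyckndg" -> "mhyckndg" -> "gdnkcyhm"
  "blv" -> "blv" -> "blv" -> "vlb"
  "aqrjfajbn" -> "aqrjfajbn" -> "qrjfjbn" -> "nbjfjrq"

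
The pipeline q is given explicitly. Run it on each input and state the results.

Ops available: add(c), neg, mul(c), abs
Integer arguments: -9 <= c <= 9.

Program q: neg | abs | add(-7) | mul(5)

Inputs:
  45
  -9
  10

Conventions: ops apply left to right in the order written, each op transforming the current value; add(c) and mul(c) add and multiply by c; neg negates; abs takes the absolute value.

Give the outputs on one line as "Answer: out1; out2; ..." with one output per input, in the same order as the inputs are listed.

190; 10; 15

Execution, op by op:
  45 -> -45 -> 45 -> 38 -> 190
  -9 -> 9 -> 9 -> 2 -> 10
  10 -> -10 -> 10 -> 3 -> 15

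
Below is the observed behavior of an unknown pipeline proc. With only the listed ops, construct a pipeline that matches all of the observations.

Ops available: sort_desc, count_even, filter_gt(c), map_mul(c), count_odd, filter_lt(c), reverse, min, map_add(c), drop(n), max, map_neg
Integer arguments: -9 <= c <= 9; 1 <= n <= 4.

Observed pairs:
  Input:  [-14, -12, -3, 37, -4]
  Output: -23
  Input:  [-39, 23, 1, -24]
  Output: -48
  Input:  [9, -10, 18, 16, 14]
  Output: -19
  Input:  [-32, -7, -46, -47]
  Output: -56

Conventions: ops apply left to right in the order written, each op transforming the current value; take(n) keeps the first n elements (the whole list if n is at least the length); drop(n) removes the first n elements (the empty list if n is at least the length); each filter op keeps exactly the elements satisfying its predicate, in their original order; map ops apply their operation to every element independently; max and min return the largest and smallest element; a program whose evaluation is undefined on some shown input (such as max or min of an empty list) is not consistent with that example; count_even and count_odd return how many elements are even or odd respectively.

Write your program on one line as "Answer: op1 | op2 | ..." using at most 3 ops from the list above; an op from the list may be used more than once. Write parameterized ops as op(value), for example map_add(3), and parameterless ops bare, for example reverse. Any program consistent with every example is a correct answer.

reverse | map_add(-9) | min

Check, running the answer program on each example:
  [-14, -12, -3, 37, -4] -> [-4, 37, -3, -12, -14] -> [-13, 28, -12, -21, -23] -> -23
  [-39, 23, 1, -24] -> [-24, 1, 23, -39] -> [-33, -8, 14, -48] -> -48
  [9, -10, 18, 16, 14] -> [14, 16, 18, -10, 9] -> [5, 7, 9, -19, 0] -> -19
  [-32, -7, -46, -47] -> [-47, -46, -7, -32] -> [-56, -55, -16, -41] -> -56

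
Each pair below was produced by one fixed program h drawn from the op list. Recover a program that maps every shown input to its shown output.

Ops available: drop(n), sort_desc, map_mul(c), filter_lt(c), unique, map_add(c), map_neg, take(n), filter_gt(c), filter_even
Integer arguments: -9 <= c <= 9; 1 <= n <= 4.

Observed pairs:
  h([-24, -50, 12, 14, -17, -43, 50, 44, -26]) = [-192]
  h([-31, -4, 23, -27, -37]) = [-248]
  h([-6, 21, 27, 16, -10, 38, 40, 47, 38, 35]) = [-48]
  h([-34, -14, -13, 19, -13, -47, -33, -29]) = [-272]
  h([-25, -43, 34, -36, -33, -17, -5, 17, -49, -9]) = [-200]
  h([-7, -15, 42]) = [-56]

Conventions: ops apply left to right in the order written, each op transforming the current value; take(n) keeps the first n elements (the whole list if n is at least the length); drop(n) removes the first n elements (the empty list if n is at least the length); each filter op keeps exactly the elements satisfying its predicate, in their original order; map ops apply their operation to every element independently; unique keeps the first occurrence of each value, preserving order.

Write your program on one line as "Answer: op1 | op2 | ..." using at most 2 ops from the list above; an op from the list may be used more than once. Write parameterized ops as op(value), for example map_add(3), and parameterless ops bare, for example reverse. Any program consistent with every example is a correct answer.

take(1) | map_mul(8)

Check, running the answer program on each example:
  [-24, -50, 12, 14, -17, -43, 50, 44, -26] -> [-24] -> [-192]
  [-31, -4, 23, -27, -37] -> [-31] -> [-248]
  [-6, 21, 27, 16, -10, 38, 40, 47, 38, 35] -> [-6] -> [-48]
  [-34, -14, -13, 19, -13, -47, -33, -29] -> [-34] -> [-272]
  [-25, -43, 34, -36, -33, -17, -5, 17, -49, -9] -> [-25] -> [-200]
  [-7, -15, 42] -> [-7] -> [-56]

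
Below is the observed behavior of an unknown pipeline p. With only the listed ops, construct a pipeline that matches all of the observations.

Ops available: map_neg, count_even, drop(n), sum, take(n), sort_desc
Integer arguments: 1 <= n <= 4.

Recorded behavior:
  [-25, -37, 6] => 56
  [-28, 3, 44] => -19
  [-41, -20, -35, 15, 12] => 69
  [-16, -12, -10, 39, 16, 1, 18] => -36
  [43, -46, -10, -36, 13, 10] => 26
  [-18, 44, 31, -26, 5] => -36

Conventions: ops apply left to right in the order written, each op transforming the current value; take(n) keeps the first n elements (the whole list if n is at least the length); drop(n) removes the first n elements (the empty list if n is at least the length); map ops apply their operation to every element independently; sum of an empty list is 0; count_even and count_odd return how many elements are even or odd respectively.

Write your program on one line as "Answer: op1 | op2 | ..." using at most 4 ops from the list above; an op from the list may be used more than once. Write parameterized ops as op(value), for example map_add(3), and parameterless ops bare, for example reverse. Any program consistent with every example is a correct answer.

sort_desc | map_neg | sum

Check, running the answer program on each example:
  [-25, -37, 6] -> [6, -25, -37] -> [-6, 25, 37] -> 56
  [-28, 3, 44] -> [44, 3, -28] -> [-44, -3, 28] -> -19
  [-41, -20, -35, 15, 12] -> [15, 12, -20, -35, -41] -> [-15, -12, 20, 35, 41] -> 69
  [-16, -12, -10, 39, 16, 1, 18] -> [39, 18, 16, 1, -10, -12, -16] -> [-39, -18, -16, -1, 10, 12, 16] -> -36
  [43, -46, -10, -36, 13, 10] -> [43, 13, 10, -10, -36, -46] -> [-43, -13, -10, 10, 36, 46] -> 26
  [-18, 44, 31, -26, 5] -> [44, 31, 5, -18, -26] -> [-44, -31, -5, 18, 26] -> -36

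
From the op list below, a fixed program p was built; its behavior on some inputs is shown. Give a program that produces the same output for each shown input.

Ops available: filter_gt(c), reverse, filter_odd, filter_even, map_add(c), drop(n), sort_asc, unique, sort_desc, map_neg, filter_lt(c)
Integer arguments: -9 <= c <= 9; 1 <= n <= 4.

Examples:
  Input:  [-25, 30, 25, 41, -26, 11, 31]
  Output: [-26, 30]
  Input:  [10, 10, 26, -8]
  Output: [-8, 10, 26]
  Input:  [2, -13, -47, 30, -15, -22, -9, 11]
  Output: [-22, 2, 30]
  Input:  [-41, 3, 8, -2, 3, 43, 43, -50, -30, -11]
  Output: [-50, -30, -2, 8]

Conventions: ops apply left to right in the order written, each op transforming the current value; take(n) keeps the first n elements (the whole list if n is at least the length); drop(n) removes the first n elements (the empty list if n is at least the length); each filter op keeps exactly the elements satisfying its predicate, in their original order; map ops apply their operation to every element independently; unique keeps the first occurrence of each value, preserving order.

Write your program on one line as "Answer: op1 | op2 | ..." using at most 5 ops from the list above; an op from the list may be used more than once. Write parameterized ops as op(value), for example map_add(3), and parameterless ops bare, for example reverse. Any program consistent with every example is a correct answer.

sort_desc | unique | reverse | filter_even

Check, running the answer program on each example:
  [-25, 30, 25, 41, -26, 11, 31] -> [41, 31, 30, 25, 11, -25, -26] -> [41, 31, 30, 25, 11, -25, -26] -> [-26, -25, 11, 25, 30, 31, 41] -> [-26, 30]
  [10, 10, 26, -8] -> [26, 10, 10, -8] -> [26, 10, -8] -> [-8, 10, 26] -> [-8, 10, 26]
  [2, -13, -47, 30, -15, -22, -9, 11] -> [30, 11, 2, -9, -13, -15, -22, -47] -> [30, 11, 2, -9, -13, -15, -22, -47] -> [-47, -22, -15, -13, -9, 2, 11, 30] -> [-22, 2, 30]
  [-41, 3, 8, -2, 3, 43, 43, -50, -30, -11] -> [43, 43, 8, 3, 3, -2, -11, -30, -41, -50] -> [43, 8, 3, -2, -11, -30, -41, -50] -> [-50, -41, -30, -11, -2, 3, 8, 43] -> [-50, -30, -2, 8]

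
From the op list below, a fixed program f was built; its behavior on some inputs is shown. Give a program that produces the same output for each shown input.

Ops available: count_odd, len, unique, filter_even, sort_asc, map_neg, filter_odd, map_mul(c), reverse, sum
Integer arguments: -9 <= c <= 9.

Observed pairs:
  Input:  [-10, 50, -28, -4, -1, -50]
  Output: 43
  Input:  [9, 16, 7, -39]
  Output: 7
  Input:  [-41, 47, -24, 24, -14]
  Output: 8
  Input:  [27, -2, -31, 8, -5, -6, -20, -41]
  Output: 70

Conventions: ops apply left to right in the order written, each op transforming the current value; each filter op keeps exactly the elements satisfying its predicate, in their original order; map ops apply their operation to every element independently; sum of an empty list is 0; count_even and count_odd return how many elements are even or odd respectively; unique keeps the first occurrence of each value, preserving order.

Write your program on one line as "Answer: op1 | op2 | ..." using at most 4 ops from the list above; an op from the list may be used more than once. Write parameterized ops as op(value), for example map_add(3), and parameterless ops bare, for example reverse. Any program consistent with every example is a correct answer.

map_neg | sort_asc | reverse | sum

Check, running the answer program on each example:
  [-10, 50, -28, -4, -1, -50] -> [10, -50, 28, 4, 1, 50] -> [-50, 1, 4, 10, 28, 50] -> [50, 28, 10, 4, 1, -50] -> 43
  [9, 16, 7, -39] -> [-9, -16, -7, 39] -> [-16, -9, -7, 39] -> [39, -7, -9, -16] -> 7
  [-41, 47, -24, 24, -14] -> [41, -47, 24, -24, 14] -> [-47, -24, 14, 24, 41] -> [41, 24, 14, -24, -47] -> 8
  [27, -2, -31, 8, -5, -6, -20, -41] -> [-27, 2, 31, -8, 5, 6, 20, 41] -> [-27, -8, 2, 5, 6, 20, 31, 41] -> [41, 31, 20, 6, 5, 2, -8, -27] -> 70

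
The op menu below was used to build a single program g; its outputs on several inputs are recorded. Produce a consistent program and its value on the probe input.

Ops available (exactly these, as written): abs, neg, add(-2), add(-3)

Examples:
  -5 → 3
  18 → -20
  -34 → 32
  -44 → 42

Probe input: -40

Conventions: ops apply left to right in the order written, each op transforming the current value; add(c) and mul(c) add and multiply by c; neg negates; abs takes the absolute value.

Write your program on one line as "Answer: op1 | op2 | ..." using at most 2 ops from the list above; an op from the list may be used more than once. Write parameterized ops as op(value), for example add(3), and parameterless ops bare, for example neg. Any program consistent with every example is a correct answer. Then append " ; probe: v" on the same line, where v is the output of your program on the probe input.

neg | add(-2) ; probe: 38

Check, running the answer program on each example:
  -5 -> 5 -> 3
  18 -> -18 -> -20
  -34 -> 34 -> 32
  -44 -> 44 -> 42
  probe: -40 -> 40 -> 38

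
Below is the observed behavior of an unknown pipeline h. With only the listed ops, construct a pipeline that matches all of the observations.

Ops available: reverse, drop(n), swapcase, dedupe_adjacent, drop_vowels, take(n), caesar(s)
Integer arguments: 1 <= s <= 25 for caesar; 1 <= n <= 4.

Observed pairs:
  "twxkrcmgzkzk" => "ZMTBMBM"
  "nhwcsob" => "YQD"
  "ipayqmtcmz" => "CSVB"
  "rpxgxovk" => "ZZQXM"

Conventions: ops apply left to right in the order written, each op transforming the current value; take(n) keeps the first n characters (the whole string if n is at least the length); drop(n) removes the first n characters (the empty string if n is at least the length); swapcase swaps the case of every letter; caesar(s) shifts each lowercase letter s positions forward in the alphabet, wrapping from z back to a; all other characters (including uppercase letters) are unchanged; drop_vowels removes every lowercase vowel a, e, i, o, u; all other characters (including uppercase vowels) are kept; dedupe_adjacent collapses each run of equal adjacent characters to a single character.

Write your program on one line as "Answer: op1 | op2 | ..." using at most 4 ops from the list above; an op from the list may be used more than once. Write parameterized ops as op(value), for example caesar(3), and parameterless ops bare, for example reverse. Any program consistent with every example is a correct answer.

drop(2) | caesar(2) | drop_vowels | swapcase

Check, running the answer program on each example:
  "twxkrcmgzkzk" -> "xkrcmgzkzk" -> "zmteoibmbm" -> "zmtbmbm" -> "ZMTBMBM"
  "nhwcsob" -> "wcsob" -> "yeuqd" -> "yqd" -> "YQD"
  "ipayqmtcmz" -> "ayqmtcmz" -> "casoveob" -> "csvb" -> "CSVB"
  "rpxgxovk" -> "xgxovk" -> "zizqxm" -> "zzqxm" -> "ZZQXM"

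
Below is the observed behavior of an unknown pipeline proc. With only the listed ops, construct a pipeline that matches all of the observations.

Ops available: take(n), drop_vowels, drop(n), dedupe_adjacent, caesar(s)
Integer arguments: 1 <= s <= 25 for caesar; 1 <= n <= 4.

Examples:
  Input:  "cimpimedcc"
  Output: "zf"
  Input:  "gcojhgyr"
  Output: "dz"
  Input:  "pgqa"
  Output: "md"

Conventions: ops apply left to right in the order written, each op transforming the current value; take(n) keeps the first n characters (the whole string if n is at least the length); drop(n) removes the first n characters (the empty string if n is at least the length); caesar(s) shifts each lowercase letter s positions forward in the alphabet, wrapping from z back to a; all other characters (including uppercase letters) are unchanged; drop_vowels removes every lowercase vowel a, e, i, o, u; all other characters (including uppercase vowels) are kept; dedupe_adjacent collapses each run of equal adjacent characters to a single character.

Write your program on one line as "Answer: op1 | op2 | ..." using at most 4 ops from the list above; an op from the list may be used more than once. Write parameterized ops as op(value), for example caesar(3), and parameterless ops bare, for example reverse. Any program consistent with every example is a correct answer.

caesar(23) | drop_vowels | take(2)

Check, running the answer program on each example:
  "cimpimedcc" -> "zfjmfjbazz" -> "zfjmfjbzz" -> "zf"
  "gcojhgyr" -> "dzlgedvo" -> "dzlgdv" -> "dz"
  "pgqa" -> "mdnx" -> "mdnx" -> "md"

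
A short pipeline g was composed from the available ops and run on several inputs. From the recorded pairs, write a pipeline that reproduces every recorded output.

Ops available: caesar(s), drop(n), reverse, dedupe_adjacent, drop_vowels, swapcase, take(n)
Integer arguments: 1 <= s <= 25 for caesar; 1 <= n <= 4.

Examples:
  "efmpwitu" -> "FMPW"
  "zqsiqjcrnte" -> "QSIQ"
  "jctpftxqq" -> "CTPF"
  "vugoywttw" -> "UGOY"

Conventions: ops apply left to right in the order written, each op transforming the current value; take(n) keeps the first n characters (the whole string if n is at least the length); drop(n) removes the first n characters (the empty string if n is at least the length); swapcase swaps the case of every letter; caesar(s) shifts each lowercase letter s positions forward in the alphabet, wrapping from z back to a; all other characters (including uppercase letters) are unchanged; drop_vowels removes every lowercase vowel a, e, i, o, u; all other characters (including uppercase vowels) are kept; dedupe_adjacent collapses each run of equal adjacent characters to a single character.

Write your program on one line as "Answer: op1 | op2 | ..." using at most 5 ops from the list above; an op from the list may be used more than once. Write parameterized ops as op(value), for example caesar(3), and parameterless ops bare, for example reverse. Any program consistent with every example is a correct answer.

dedupe_adjacent | drop(1) | take(4) | swapcase

Check, running the answer program on each example:
  "efmpwitu" -> "efmpwitu" -> "fmpwitu" -> "fmpw" -> "FMPW"
  "zqsiqjcrnte" -> "zqsiqjcrnte" -> "qsiqjcrnte" -> "qsiq" -> "QSIQ"
  "jctpftxqq" -> "jctpftxq" -> "ctpftxq" -> "ctpf" -> "CTPF"
  "vugoywttw" -> "vugoywtw" -> "ugoywtw" -> "ugoy" -> "UGOY"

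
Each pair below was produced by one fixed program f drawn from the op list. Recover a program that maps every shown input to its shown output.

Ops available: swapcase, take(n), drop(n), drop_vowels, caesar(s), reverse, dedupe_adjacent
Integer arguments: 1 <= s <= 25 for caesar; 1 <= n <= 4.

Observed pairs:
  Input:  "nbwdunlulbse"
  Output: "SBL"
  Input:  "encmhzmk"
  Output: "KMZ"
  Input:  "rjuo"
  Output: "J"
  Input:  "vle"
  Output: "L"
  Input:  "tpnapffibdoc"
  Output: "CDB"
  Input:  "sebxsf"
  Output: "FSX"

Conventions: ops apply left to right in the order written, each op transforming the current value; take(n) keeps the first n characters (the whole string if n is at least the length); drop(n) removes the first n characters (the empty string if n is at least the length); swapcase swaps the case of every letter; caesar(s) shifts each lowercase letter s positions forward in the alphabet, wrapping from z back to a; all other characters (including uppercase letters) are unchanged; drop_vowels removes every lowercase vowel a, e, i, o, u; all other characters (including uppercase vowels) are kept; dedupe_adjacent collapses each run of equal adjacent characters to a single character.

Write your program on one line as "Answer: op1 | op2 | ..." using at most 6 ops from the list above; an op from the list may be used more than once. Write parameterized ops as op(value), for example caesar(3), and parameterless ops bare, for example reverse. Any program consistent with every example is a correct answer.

drop(1) | drop_vowels | swapcase | reverse | take(3)

Check, running the answer program on each example:
  "nbwdunlulbse" -> "bwdunlulbse" -> "bwdnllbs" -> "BWDNLLBS" -> "SBLLNDWB" -> "SBL"
  "encmhzmk" -> "ncmhzmk" -> "ncmhzmk" -> "NCMHZMK" -> "KMZHMCN" -> "KMZ"
  "rjuo" -> "juo" -> "j" -> "J" -> "J" -> "J"
  "vle" -> "le" -> "l" -> "L" -> "L" -> "L"
  "tpnapffibdoc" -> "pnapffibdoc" -> "pnpffbdc" -> "PNPFFBDC" -> "CDBFFPNP" -> "CDB"
  "sebxsf" -> "ebxsf" -> "bxsf" -> "BXSF" -> "FSXB" -> "FSX"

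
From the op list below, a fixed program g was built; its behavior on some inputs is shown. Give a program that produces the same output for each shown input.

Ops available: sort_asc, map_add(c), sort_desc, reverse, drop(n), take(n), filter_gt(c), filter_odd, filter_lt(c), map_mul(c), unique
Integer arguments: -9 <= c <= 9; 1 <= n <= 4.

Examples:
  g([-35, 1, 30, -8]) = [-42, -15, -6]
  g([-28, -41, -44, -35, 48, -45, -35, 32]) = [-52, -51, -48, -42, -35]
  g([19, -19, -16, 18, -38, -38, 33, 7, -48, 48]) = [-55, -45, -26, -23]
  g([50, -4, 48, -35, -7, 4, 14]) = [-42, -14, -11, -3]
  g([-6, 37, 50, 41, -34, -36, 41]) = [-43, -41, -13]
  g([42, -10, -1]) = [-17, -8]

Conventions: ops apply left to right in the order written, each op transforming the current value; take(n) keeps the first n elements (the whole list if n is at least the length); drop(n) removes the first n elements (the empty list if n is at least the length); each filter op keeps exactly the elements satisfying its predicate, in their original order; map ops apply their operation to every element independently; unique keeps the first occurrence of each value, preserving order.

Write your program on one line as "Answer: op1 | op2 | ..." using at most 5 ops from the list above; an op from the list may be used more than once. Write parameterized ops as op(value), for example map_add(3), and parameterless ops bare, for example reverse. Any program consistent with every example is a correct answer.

map_add(-3) | map_add(-4) | unique | sort_asc | filter_lt(-1)

Check, running the answer program on each example:
  [-35, 1, 30, -8] -> [-38, -2, 27, -11] -> [-42, -6, 23, -15] -> [-42, -6, 23, -15] -> [-42, -15, -6, 23] -> [-42, -15, -6]
  [-28, -41, -44, -35, 48, -45, -35, 32] -> [-31, -44, -47, -38, 45, -48, -38, 29] -> [-35, -48, -51, -42, 41, -52, -42, 25] -> [-35, -48, -51, -42, 41, -52, 25] -> [-52, -51, -48, -42, -35, 25, 41] -> [-52, -51, -48, -42, -35]
  [19, -19, -16, 18, -38, -38, 33, 7, -48, 48] -> [16, -22, -19, 15, -41, -41, 30, 4, -51, 45] -> [12, -26, -23, 11, -45, -45, 26, 0, -55, 41] -> [12, -26, -23, 11, -45, 26, 0, -55, 41] -> [-55, -45, -26, -23, 0, 11, 12, 26, 41] -> [-55, -45, -26, -23]
  [50, -4, 48, -35, -7, 4, 14] -> [47, -7, 45, -38, -10, 1, 11] -> [43, -11, 41, -42, -14, -3, 7] -> [43, -11, 41, -42, -14, -3, 7] -> [-42, -14, -11, -3, 7, 41, 43] -> [-42, -14, -11, -3]
  [-6, 37, 50, 41, -34, -36, 41] -> [-9, 34, 47, 38, -37, -39, 38] -> [-13, 30, 43, 34, -41, -43, 34] -> [-13, 30, 43, 34, -41, -43] -> [-43, -41, -13, 30, 34, 43] -> [-43, -41, -13]
  [42, -10, -1] -> [39, -13, -4] -> [35, -17, -8] -> [35, -17, -8] -> [-17, -8, 35] -> [-17, -8]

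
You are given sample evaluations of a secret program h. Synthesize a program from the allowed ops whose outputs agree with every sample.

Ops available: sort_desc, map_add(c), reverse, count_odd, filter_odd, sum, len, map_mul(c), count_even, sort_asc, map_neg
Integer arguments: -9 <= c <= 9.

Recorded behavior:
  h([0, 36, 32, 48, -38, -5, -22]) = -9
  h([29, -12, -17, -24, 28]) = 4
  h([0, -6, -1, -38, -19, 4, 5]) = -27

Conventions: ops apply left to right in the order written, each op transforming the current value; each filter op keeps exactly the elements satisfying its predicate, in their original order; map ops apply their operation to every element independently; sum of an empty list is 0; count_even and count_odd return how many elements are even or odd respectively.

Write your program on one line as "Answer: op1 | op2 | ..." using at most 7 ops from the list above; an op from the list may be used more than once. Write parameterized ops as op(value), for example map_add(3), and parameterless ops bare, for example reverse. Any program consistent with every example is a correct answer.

sort_asc | filter_odd | map_add(-1) | map_add(-3) | reverse | sum

Check, running the answer program on each example:
  [0, 36, 32, 48, -38, -5, -22] -> [-38, -22, -5, 0, 32, 36, 48] -> [-5] -> [-6] -> [-9] -> [-9] -> -9
  [29, -12, -17, -24, 28] -> [-24, -17, -12, 28, 29] -> [-17, 29] -> [-18, 28] -> [-21, 25] -> [25, -21] -> 4
  [0, -6, -1, -38, -19, 4, 5] -> [-38, -19, -6, -1, 0, 4, 5] -> [-19, -1, 5] -> [-20, -2, 4] -> [-23, -5, 1] -> [1, -5, -23] -> -27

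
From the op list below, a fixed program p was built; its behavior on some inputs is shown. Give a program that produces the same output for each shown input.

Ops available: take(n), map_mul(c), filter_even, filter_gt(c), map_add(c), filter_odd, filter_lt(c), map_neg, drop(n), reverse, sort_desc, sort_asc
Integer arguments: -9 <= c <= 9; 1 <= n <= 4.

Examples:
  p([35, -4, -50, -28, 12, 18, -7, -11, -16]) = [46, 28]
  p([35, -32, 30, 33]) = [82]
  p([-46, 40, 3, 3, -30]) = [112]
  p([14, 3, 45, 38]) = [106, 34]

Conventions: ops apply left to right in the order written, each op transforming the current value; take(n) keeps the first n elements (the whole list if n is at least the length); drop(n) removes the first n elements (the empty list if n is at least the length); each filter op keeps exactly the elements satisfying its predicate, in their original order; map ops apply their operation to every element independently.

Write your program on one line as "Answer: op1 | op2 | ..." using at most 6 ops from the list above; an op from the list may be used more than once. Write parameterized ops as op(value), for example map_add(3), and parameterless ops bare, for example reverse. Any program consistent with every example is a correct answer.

sort_asc | map_mul(3) | map_add(-8) | filter_even | sort_desc | filter_gt(3)

Check, running the answer program on each example:
  [35, -4, -50, -28, 12, 18, -7, -11, -16] -> [-50, -28, -16, -11, -7, -4, 12, 18, 35] -> [-150, -84, -48, -33, -21, -12, 36, 54, 105] -> [-158, -92, -56, -41, -29, -20, 28, 46, 97] -> [-158, -92, -56, -20, 28, 46] -> [46, 28, -20, -56, -92, -158] -> [46, 28]
  [35, -32, 30, 33] -> [-32, 30, 33, 35] -> [-96, 90, 99, 105] -> [-104, 82, 91, 97] -> [-104, 82] -> [82, -104] -> [82]
  [-46, 40, 3, 3, -30] -> [-46, -30, 3, 3, 40] -> [-138, -90, 9, 9, 120] -> [-146, -98, 1, 1, 112] -> [-146, -98, 112] -> [112, -98, -146] -> [112]
  [14, 3, 45, 38] -> [3, 14, 38, 45] -> [9, 42, 114, 135] -> [1, 34, 106, 127] -> [34, 106] -> [106, 34] -> [106, 34]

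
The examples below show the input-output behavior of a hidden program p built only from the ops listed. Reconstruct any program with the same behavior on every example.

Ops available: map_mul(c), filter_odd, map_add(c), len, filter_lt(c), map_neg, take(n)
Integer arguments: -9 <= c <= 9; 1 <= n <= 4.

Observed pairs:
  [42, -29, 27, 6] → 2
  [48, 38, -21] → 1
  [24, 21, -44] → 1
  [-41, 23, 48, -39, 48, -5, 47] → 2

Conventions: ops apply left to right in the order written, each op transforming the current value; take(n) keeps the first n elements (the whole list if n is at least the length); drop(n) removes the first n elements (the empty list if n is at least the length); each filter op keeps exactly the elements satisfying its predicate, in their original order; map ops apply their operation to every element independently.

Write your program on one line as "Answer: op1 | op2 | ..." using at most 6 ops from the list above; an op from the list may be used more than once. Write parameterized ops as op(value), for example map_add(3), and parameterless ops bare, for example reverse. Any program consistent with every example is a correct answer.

take(3) | map_add(6) | map_neg | filter_odd | len

Check, running the answer program on each example:
  [42, -29, 27, 6] -> [42, -29, 27] -> [48, -23, 33] -> [-48, 23, -33] -> [23, -33] -> 2
  [48, 38, -21] -> [48, 38, -21] -> [54, 44, -15] -> [-54, -44, 15] -> [15] -> 1
  [24, 21, -44] -> [24, 21, -44] -> [30, 27, -38] -> [-30, -27, 38] -> [-27] -> 1
  [-41, 23, 48, -39, 48, -5, 47] -> [-41, 23, 48] -> [-35, 29, 54] -> [35, -29, -54] -> [35, -29] -> 2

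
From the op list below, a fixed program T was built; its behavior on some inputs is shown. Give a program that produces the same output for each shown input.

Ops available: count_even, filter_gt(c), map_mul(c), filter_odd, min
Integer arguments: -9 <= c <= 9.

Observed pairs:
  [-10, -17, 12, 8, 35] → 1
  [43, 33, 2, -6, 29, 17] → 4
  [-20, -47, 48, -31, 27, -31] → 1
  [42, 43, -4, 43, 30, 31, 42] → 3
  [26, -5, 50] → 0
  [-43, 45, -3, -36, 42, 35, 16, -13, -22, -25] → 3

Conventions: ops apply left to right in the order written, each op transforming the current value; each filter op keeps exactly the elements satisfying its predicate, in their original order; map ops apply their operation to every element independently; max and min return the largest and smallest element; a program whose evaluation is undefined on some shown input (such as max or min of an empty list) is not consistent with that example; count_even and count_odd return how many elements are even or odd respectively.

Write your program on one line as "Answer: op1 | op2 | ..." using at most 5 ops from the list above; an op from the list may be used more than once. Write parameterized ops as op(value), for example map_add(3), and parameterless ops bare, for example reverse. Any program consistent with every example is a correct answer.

filter_gt(-4) | map_mul(-9) | filter_odd | map_mul(2) | count_even

Check, running the answer program on each example:
  [-10, -17, 12, 8, 35] -> [12, 8, 35] -> [-108, -72, -315] -> [-315] -> [-630] -> 1
  [43, 33, 2, -6, 29, 17] -> [43, 33, 2, 29, 17] -> [-387, -297, -18, -261, -153] -> [-387, -297, -261, -153] -> [-774, -594, -522, -306] -> 4
  [-20, -47, 48, -31, 27, -31] -> [48, 27] -> [-432, -243] -> [-243] -> [-486] -> 1
  [42, 43, -4, 43, 30, 31, 42] -> [42, 43, 43, 30, 31, 42] -> [-378, -387, -387, -270, -279, -378] -> [-387, -387, -279] -> [-774, -774, -558] -> 3
  [26, -5, 50] -> [26, 50] -> [-234, -450] -> [] -> [] -> 0
  [-43, 45, -3, -36, 42, 35, 16, -13, -22, -25] -> [45, -3, 42, 35, 16] -> [-405, 27, -378, -315, -144] -> [-405, 27, -315] -> [-810, 54, -630] -> 3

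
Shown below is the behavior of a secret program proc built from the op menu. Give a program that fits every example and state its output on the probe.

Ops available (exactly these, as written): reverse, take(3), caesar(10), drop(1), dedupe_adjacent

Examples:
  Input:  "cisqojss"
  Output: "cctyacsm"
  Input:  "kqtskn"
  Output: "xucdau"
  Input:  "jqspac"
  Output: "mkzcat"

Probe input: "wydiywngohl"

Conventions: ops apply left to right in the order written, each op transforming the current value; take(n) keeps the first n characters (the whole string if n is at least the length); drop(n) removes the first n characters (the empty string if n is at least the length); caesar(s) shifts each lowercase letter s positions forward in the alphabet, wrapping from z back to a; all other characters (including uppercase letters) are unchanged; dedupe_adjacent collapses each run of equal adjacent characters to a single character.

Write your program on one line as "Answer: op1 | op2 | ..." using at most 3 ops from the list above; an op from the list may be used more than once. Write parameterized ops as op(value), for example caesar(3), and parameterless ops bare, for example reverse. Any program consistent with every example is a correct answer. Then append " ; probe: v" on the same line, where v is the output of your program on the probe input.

caesar(10) | reverse ; probe: "vryqxgisnig"

Check, running the answer program on each example:
  "cisqojss" -> "mscaytcc" -> "cctyacsm"
  "kqtskn" -> "uadcux" -> "xucdau"
  "jqspac" -> "taczkm" -> "mkzcat"
  probe: "wydiywngohl" -> "ginsigxqyrv" -> "vryqxgisnig"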